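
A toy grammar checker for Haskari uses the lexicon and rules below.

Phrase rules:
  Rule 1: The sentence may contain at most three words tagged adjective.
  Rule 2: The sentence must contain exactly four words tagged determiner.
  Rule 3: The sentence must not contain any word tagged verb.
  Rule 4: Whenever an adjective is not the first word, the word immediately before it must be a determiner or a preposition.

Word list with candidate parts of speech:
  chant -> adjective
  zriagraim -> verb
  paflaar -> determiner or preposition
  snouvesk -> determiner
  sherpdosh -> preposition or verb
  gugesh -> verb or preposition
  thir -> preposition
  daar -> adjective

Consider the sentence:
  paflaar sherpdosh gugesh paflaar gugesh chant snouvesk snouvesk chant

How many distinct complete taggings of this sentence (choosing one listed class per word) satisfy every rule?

1

Candidates per position — 1:paflaar {determiner,preposition}; 2:sherpdosh {preposition,verb}; 3:gugesh {verb,preposition}; 4:paflaar {determiner,preposition}; 5:gugesh {verb,preposition}; 6:chant {adjective}; 7:snouvesk {determiner}; 8:snouvesk {determiner}; 9:chant {adjective}.
There are 32 candidate sequences in total.
The sequences that satisfy every rule: determiner preposition preposition determiner preposition adjective determiner determiner adjective.
Count = 1.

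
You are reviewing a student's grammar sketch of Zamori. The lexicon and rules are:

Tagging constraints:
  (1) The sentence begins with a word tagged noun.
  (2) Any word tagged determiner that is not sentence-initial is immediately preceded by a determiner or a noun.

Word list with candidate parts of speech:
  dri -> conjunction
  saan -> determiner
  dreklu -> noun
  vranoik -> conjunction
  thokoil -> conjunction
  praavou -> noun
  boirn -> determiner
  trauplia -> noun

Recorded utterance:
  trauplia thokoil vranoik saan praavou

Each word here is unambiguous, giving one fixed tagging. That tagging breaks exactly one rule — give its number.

Fixed tagging: noun conjunction conjunction determiner noun.
Checking each rule: R1 pass, R2 fail.
Only rule 2 fails.

2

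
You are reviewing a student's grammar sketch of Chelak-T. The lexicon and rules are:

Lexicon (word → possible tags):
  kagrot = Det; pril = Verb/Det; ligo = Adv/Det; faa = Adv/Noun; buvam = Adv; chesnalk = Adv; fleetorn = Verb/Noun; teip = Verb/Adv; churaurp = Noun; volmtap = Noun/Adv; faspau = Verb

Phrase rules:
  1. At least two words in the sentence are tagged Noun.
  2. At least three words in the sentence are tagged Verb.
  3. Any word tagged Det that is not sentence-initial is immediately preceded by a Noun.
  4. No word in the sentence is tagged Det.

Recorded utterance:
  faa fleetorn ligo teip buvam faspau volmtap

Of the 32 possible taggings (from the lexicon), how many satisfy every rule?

Candidates per position — 1:faa {Adv,Noun}; 2:fleetorn {Verb,Noun}; 3:ligo {Adv,Det}; 4:teip {Verb,Adv}; 5:buvam {Adv}; 6:faspau {Verb}; 7:volmtap {Noun,Adv}.
There are 32 candidate sequences in total.
The sequences that satisfy every rule: Noun Verb Adv Verb Adv Verb Noun.
Count = 1.

1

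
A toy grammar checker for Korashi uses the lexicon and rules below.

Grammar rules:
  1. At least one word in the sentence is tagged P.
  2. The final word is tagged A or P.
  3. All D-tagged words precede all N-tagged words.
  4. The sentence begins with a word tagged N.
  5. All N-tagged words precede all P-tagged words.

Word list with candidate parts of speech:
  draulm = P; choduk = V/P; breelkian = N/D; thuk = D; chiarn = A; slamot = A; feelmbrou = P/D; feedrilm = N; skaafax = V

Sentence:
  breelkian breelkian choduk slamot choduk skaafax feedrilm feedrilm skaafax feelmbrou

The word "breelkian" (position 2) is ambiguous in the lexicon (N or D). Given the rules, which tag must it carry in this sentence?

N

Candidates per position — 1:breelkian {N,D}; 2:breelkian {N,D}; 3:choduk {V,P}; 4:slamot {A}; 5:choduk {V,P}; 6:skaafax {V}; 7:feedrilm {N}; 8:feedrilm {N}; 9:skaafax {V}; 10:feelmbrou {P,D}.
If word 1 were D, no tagging could satisfy rule 4; so word 1 is N.
If word 2 were D, no tagging could satisfy rule 3; so word 2 is N.
If word 3 were P, no tagging could satisfy rule 5; so word 3 is V.
If word 5 were P, no tagging could satisfy rule 5; so word 5 is V.
If word 10 were D, no tagging could satisfy rule 1; so word 10 is P.
So the tagging must be: N N V A V V N N V P.
Checking: rule 1 satisfied; rule 2 satisfied; rule 3 satisfied; rule 4 satisfied; rule 5 satisfied.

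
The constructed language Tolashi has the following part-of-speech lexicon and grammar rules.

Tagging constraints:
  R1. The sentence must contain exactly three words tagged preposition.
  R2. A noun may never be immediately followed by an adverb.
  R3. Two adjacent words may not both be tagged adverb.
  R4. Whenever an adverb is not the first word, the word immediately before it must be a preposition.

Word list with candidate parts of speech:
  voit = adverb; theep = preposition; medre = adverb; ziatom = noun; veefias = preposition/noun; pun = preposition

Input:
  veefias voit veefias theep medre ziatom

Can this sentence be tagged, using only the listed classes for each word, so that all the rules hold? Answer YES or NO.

Candidates per position — 1:veefias {preposition,noun}; 2:voit {adverb}; 3:veefias {preposition,noun}; 4:theep {preposition}; 5:medre {adverb}; 6:ziatom {noun}.
One satisfying assignment: preposition adverb preposition preposition adverb noun.
Checking: rule 1 ✓; rule 2 ✓; rule 3 ✓; rule 4 ✓.

YES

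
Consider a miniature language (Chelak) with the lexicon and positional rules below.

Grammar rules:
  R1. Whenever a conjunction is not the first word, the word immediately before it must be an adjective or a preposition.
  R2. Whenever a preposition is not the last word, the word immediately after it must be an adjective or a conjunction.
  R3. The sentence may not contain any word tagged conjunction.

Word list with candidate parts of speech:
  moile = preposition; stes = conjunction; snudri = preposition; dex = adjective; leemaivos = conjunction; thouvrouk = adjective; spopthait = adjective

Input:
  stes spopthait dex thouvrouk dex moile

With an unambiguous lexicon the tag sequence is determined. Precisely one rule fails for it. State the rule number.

Fixed tagging: conjunction adjective adjective adjective adjective preposition.
Rule check: R1 ok, R2 ok, R3 fails.
Only rule 3 fails.

3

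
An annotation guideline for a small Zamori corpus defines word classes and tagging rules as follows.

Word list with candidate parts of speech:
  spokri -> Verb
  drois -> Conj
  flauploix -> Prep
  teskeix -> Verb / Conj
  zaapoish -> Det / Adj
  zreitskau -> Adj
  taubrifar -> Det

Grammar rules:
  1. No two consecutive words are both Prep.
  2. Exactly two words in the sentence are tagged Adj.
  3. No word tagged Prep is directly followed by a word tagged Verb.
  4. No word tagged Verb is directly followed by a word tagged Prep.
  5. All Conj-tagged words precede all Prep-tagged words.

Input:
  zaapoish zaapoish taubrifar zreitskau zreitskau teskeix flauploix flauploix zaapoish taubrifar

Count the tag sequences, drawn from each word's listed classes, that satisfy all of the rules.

Candidates per position — 1:zaapoish {Det,Adj}; 2:zaapoish {Det,Adj}; 3:taubrifar {Det}; 4:zreitskau {Adj}; 5:zreitskau {Adj}; 6:teskeix {Verb,Conj}; 7:flauploix {Prep}; 8:flauploix {Prep}; 9:zaapoish {Det,Adj}; 10:taubrifar {Det}.
There are 16 candidate sequences in total.
Rule 1 cannot be satisfied by any choice of tags from the lexicon.
So there is no consistent tagging.
Count = 0.

0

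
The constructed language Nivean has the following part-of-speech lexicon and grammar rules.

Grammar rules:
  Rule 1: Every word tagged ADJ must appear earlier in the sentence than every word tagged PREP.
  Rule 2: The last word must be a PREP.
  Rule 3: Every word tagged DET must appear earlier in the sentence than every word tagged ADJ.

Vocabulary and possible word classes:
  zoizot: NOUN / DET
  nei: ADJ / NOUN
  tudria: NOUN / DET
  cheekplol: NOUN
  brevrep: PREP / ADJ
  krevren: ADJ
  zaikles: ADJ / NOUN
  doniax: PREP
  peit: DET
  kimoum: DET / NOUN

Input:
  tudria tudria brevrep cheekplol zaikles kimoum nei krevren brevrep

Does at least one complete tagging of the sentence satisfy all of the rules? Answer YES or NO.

Candidates per position — 1:tudria {NOUN,DET}; 2:tudria {NOUN,DET}; 3:brevrep {PREP,ADJ}; 4:cheekplol {NOUN}; 5:zaikles {ADJ,NOUN}; 6:kimoum {DET,NOUN}; 7:nei {ADJ,NOUN}; 8:krevren {ADJ}; 9:brevrep {PREP,ADJ}.
One satisfying assignment: DET NOUN ADJ NOUN ADJ NOUN NOUN ADJ PREP.
Checking: rule 1 ok; rule 2 ok; rule 3 ok.

YES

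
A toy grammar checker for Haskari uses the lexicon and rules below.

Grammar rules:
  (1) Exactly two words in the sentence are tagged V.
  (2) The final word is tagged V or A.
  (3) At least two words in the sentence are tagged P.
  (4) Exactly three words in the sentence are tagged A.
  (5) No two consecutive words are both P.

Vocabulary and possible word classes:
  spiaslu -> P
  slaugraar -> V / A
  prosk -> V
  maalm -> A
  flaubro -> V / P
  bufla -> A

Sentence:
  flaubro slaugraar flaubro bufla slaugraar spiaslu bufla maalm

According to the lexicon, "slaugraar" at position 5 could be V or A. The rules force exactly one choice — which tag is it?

V

Candidates per position — 1:flaubro {V,P}; 2:slaugraar {V,A}; 3:flaubro {V,P}; 4:bufla {A}; 5:slaugraar {V,A}; 6:spiaslu {P}; 7:bufla {A}; 8:maalm {A}.
If word 2 were A, no tagging could satisfy rule 4; so word 2 is V.
If word 5 were A, no tagging could satisfy rule 4; so word 5 is V.
If word 1 were V, no tagging could satisfy rule 1; so word 1 is P.
If word 3 were V, no tagging could satisfy rule 1; so word 3 is P.
The only consistent sequence is: P V P A V P A A.
Checking: rule 1 ok; rule 2 ok; rule 3 ok; rule 4 ok; rule 5 ok.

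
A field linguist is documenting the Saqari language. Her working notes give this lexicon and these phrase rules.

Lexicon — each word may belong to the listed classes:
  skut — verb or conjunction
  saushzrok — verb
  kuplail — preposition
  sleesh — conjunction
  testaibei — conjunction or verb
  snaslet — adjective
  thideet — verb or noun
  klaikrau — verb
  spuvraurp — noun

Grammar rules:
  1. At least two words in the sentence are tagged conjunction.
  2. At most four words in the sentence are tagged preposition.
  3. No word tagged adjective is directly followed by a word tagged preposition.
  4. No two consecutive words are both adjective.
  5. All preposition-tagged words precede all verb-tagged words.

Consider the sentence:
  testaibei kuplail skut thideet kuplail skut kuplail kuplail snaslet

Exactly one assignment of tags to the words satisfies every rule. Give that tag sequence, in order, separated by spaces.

Candidates per position — 1:testaibei {conjunction,verb}; 2:kuplail {preposition}; 3:skut {verb,conjunction}; 4:thideet {verb,noun}; 5:kuplail {preposition}; 6:skut {verb,conjunction}; 7:kuplail {preposition}; 8:kuplail {preposition}; 9:snaslet {adjective}.
Word 1 cannot be verb — rule 5 would then fail for every completion. It is conjunction.
Word 3 cannot be verb — rule 5 would then fail for every completion. It is conjunction.
Word 4 cannot be verb — rule 5 would then fail for every completion. It is noun.
Word 6 cannot be verb — rule 5 would then fail for every completion. It is conjunction.
The unique satisfying tagging is: conjunction preposition conjunction noun preposition conjunction preposition preposition adjective.
Verifying each rule — rule 1 holds; rule 2 holds; rule 3 holds; rule 4 holds; rule 5 holds.

conjunction preposition conjunction noun preposition conjunction preposition preposition adjective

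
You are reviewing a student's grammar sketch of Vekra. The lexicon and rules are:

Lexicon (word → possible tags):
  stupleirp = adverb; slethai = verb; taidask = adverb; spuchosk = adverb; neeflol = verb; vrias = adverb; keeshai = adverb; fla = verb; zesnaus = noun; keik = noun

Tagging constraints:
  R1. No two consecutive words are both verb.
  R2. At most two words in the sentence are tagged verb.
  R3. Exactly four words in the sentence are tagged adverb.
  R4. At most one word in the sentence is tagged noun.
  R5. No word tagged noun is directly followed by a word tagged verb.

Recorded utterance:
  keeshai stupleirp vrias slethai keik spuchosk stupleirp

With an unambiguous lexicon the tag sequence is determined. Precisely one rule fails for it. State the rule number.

3

Fixed tagging: adverb adverb adverb verb noun adverb adverb.
Applying the rules: R1 pass, R2 pass, R3 fail, R4 pass, R5 pass.
Only rule 3 fails.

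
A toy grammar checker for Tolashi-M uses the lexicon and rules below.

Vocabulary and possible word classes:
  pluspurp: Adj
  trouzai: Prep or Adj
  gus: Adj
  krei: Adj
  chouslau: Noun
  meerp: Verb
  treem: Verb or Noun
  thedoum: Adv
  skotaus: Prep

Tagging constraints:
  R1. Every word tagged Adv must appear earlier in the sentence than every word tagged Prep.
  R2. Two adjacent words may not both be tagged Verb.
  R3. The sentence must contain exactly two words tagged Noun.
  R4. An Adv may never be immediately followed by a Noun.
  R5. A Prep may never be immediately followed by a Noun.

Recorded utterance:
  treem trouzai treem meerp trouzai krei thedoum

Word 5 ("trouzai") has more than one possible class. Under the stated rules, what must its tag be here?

Adj

Candidates per position — 1:treem {Verb,Noun}; 2:trouzai {Prep,Adj}; 3:treem {Verb,Noun}; 4:meerp {Verb}; 5:trouzai {Prep,Adj}; 6:krei {Adj}; 7:thedoum {Adv}.
At position 1, choosing Verb makes rule 3 impossible to satisfy; hence Noun.
At position 2, choosing Prep makes rule 1 impossible to satisfy; hence Adj.
At position 3, choosing Verb makes rule 2 impossible to satisfy; hence Noun.
At position 5, choosing Prep makes rule 1 impossible to satisfy; hence Adj.
So the tagging must be: Noun Adj Noun Verb Adj Adj Adv.
Check: rule 1 ok; rule 2 ok; rule 3 ok; rule 4 ok; rule 5 ok.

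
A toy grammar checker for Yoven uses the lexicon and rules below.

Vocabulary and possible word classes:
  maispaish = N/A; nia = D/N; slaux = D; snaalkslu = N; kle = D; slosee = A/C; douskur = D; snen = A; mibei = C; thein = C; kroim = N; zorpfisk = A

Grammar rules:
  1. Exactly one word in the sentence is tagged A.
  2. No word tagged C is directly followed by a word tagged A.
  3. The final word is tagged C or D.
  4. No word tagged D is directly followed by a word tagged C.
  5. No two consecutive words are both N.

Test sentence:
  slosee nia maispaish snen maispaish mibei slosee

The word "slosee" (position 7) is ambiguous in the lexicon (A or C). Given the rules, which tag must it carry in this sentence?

Candidates per position — 1:slosee {A,C}; 2:nia {D,N}; 3:maispaish {N,A}; 4:snen {A}; 5:maispaish {N,A}; 6:mibei {C}; 7:slosee {A,C}.
Word 1 cannot be A — rule 1 would then fail for every completion. It is C.
Word 3 cannot be A — rule 1 would then fail for every completion. It is N.
Word 5 cannot be A — rule 1 would then fail for every completion. It is N.
Word 7 cannot be A — rule 1 would then fail for every completion. It is C.
Word 2 cannot be N — rule 5 would then fail for every completion. It is D.
The only consistent sequence is: C D N A N C C.
Checking: rule 1 satisfied; rule 2 satisfied; rule 3 satisfied; rule 4 satisfied; rule 5 satisfied.

C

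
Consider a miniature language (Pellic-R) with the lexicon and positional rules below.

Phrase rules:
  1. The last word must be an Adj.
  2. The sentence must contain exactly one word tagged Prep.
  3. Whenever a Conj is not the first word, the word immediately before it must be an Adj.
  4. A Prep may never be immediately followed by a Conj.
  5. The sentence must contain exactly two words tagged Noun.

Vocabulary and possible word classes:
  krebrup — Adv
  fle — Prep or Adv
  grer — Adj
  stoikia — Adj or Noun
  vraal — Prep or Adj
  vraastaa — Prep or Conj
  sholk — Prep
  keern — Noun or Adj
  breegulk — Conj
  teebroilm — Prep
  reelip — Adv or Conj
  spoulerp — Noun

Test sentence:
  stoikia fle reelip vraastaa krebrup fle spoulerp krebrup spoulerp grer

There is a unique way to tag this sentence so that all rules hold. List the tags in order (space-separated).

Candidates per position — 1:stoikia {Adj,Noun}; 2:fle {Prep,Adv}; 3:reelip {Adv,Conj}; 4:vraastaa {Prep,Conj}; 5:krebrup {Adv}; 6:fle {Prep,Adv}; 7:spoulerp {Noun}; 8:krebrup {Adv}; 9:spoulerp {Noun}; 10:grer {Adj}.
If word 1 were Noun, no tagging could satisfy rule 5; so word 1 is Adj.
If word 3 were Conj, no tagging could satisfy rule 3; so word 3 is Adv.
If word 4 were Conj, no tagging could satisfy rule 3; so word 4 is Prep.
If word 6 were Prep, no tagging could satisfy rule 2; so word 6 is Adv.
If word 2 were Prep, no tagging could satisfy rule 2; so word 2 is Adv.
So the tagging must be: Adj Adv Adv Prep Adv Adv Noun Adv Noun Adj.
Rule-by-rule: rule 1 holds; rule 2 holds; rule 3 holds; rule 4 holds; rule 5 holds.

Adj Adv Adv Prep Adv Adv Noun Adv Noun Adj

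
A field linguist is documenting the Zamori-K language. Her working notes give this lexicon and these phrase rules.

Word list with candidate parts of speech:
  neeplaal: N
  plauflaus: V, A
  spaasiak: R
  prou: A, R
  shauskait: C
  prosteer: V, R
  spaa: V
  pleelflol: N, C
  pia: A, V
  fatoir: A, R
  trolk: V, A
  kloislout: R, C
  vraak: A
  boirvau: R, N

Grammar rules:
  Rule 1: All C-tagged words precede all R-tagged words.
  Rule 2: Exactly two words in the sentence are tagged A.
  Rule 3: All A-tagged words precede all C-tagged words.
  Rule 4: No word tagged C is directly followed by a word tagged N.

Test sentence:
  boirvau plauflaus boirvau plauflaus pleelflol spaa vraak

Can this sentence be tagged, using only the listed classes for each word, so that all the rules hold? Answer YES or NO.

YES

Candidates per position — 1:boirvau {R,N}; 2:plauflaus {V,A}; 3:boirvau {R,N}; 4:plauflaus {V,A}; 5:pleelflol {N,C}; 6:spaa {V}; 7:vraak {A}.
One satisfying assignment: R V R A N V A.
Verifying each rule — rule 1 holds; rule 2 holds; rule 3 holds; rule 4 holds.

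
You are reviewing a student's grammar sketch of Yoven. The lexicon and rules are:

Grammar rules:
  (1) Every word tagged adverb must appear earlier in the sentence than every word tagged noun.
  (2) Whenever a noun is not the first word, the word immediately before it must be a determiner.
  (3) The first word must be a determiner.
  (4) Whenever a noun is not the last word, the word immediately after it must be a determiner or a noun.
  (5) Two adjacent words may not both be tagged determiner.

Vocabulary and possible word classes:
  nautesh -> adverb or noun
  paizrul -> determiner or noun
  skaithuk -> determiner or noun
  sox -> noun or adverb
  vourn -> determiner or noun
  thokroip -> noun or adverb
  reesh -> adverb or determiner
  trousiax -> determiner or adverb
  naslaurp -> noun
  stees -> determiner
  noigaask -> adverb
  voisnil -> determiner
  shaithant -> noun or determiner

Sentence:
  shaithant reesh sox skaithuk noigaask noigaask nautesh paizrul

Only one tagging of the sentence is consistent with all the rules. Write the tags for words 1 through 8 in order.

Candidates per position — 1:shaithant {noun,determiner}; 2:reesh {adverb,determiner}; 3:sox {noun,adverb}; 4:skaithuk {determiner,noun}; 5:noigaask {adverb}; 6:noigaask {adverb}; 7:nautesh {adverb,noun}; 8:paizrul {determiner,noun}.
Position 1: tagging it noun would leave rule 1 unsatisfiable, so it must be determiner.
Position 2: tagging it determiner would leave rule 5 unsatisfiable, so it must be adverb.
Position 3: tagging it noun would leave rule 1 unsatisfiable, so it must be adverb.
Position 4: tagging it noun would leave rule 1 unsatisfiable, so it must be determiner.
Position 7: tagging it noun would leave rule 2 unsatisfiable, so it must be adverb.
Position 8: tagging it noun would leave rule 2 unsatisfiable, so it must be determiner.
The unique satisfying tagging is: determiner adverb adverb determiner adverb adverb adverb determiner.
Rule-by-rule: rule 1 ✓; rule 2 ✓; rule 3 ✓; rule 4 ✓; rule 5 ✓.

determiner adverb adverb determiner adverb adverb adverb determiner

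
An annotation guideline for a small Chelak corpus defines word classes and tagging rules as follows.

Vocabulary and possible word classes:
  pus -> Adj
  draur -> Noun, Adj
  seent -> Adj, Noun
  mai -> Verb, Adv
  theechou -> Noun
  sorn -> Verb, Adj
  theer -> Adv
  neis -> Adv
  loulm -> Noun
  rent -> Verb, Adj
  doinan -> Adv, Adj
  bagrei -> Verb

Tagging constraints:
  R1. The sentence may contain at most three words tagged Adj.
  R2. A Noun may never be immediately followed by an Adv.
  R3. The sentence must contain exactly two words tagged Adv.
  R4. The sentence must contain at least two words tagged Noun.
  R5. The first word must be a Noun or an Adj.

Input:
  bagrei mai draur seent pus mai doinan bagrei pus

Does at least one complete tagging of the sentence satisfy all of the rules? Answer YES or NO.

NO

Candidates per position — 1:bagrei {Verb}; 2:mai {Verb,Adv}; 3:draur {Noun,Adj}; 4:seent {Adj,Noun}; 5:pus {Adj}; 6:mai {Verb,Adv}; 7:doinan {Adv,Adj}; 8:bagrei {Verb}; 9:pus {Adj}.
Rule 5 cannot be satisfied by any choice of tags from the lexicon.
So there is no consistent tagging.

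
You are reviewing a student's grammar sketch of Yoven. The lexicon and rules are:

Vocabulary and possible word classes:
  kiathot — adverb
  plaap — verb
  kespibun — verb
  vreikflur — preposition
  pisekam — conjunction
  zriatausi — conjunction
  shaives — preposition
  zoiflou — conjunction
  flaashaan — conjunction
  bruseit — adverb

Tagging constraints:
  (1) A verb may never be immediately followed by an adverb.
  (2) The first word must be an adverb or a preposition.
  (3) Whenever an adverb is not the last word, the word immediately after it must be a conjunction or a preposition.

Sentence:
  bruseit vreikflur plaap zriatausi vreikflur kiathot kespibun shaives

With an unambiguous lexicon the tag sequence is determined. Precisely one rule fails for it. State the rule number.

Fixed tagging: adverb preposition verb conjunction preposition adverb verb preposition.
Rule check: R1 ✓, R2 ✓, R3 ✗.
Only rule 3 fails.

3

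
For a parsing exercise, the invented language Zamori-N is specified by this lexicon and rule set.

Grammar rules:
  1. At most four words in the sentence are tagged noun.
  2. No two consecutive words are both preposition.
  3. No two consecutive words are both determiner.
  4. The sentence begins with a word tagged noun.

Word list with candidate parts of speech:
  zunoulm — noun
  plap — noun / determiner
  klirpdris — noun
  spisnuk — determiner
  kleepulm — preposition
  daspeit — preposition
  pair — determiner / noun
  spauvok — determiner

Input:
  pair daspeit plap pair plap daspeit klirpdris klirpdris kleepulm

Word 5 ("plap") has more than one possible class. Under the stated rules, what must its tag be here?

determiner

Candidates per position — 1:pair {determiner,noun}; 2:daspeit {preposition}; 3:plap {noun,determiner}; 4:pair {determiner,noun}; 5:plap {noun,determiner}; 6:daspeit {preposition}; 7:klirpdris {noun}; 8:klirpdris {noun}; 9:kleepulm {preposition}.
At position 1, choosing determiner makes rule 4 impossible to satisfy; hence noun.
Position 5: the remaining choice is settled jointly with positions 3, 4 — only determiner at position 5 is part of a tagging that satisfies every rule.
The unique satisfying tagging is: noun preposition determiner noun determiner preposition noun noun preposition.
Rule-by-rule: rule 1 ✓; rule 2 ✓; rule 3 ✓; rule 4 ✓.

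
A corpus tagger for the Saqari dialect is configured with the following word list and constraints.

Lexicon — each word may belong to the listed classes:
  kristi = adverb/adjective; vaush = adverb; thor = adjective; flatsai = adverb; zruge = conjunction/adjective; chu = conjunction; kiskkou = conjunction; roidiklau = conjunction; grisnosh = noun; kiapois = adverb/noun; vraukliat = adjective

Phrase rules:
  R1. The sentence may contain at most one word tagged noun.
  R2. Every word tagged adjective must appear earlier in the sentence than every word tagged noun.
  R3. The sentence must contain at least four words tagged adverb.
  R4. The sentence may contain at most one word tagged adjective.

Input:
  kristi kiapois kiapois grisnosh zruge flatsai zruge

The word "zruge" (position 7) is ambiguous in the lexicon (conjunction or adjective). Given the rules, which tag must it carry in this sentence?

conjunction

Candidates per position — 1:kristi {adverb,adjective}; 2:kiapois {adverb,noun}; 3:kiapois {adverb,noun}; 4:grisnosh {noun}; 5:zruge {conjunction,adjective}; 6:flatsai {adverb}; 7:zruge {conjunction,adjective}.
If word 1 were adjective, no tagging could satisfy rule 3; so word 1 is adverb.
If word 2 were noun, no tagging could satisfy rule 1; so word 2 is adverb.
If word 3 were noun, no tagging could satisfy rule 1; so word 3 is adverb.
If word 5 were adjective, no tagging could satisfy rule 2; so word 5 is conjunction.
If word 7 were adjective, no tagging could satisfy rule 2; so word 7 is conjunction.
So the tagging must be: adverb adverb adverb noun conjunction adverb conjunction.
Checking: rule 1 holds; rule 2 holds; rule 3 holds; rule 4 holds.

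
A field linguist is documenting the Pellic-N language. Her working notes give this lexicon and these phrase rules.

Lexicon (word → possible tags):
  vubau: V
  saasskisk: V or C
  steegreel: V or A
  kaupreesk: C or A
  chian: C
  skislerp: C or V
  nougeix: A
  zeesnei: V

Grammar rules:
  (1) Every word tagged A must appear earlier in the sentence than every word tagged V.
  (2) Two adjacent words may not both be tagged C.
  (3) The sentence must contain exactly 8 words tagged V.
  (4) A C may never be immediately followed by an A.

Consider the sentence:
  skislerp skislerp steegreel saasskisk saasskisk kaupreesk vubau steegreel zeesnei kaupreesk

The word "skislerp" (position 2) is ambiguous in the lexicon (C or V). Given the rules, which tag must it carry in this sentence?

V

Candidates per position — 1:skislerp {C,V}; 2:skislerp {C,V}; 3:steegreel {V,A}; 4:saasskisk {V,C}; 5:saasskisk {V,C}; 6:kaupreesk {C,A}; 7:vubau {V}; 8:steegreel {V,A}; 9:zeesnei {V}; 10:kaupreesk {C,A}.
At position 1, choosing C makes rule 3 impossible to satisfy; hence V.
At position 2, choosing C makes rule 3 impossible to satisfy; hence V.
At position 3, choosing A makes rule 1 impossible to satisfy; hence V.
At position 4, choosing C makes rule 3 impossible to satisfy; hence V.
At position 5, choosing C makes rule 3 impossible to satisfy; hence V.
At position 6, choosing A makes rule 1 impossible to satisfy; hence C.
At position 8, choosing A makes rule 1 impossible to satisfy; hence V.
At position 10, choosing A makes rule 1 impossible to satisfy; hence C.
That leaves exactly one tagging: V V V V V C V V V C.
Checking: rule 1 holds; rule 2 holds; rule 3 holds; rule 4 holds.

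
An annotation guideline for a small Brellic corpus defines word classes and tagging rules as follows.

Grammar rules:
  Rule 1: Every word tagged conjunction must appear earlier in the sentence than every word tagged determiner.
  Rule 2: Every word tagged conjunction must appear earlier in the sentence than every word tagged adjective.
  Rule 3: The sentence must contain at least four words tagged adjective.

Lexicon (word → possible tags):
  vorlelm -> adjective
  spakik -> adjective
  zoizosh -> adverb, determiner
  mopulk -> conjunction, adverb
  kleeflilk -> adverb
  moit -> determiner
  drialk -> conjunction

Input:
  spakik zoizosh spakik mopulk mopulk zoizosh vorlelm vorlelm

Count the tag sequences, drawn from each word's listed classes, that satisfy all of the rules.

4

Candidates per position — 1:spakik {adjective}; 2:zoizosh {adverb,determiner}; 3:spakik {adjective}; 4:mopulk {conjunction,adverb}; 5:mopulk {conjunction,adverb}; 6:zoizosh {adverb,determiner}; 7:vorlelm {adjective}; 8:vorlelm {adjective}.
There are 16 candidate sequences in total.
The sequences that satisfy every rule: adjective adverb adjective adverb adverb adverb adjective adjective; adjective adverb adjective adverb adverb determiner adjective adjective; adjective determiner adjective adverb adverb adverb adjective adjective; adjective determiner adjective adverb adverb determiner adjective adjective.
Count = 4.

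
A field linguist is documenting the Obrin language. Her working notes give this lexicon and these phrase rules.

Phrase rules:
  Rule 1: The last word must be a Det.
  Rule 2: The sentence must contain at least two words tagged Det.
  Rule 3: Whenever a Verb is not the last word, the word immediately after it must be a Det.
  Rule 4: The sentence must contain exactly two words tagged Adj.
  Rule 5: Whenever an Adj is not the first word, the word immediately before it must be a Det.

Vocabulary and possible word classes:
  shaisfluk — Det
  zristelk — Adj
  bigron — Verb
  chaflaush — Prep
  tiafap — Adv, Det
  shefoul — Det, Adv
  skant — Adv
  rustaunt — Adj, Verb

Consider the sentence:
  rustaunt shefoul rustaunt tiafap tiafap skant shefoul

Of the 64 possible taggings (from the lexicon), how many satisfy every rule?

Candidates per position — 1:rustaunt {Adj,Verb}; 2:shefoul {Det,Adv}; 3:rustaunt {Adj,Verb}; 4:tiafap {Adv,Det}; 5:tiafap {Adv,Det}; 6:skant {Adv}; 7:shefoul {Det,Adv}.
There are 64 candidate sequences in total.
The sequences that satisfy every rule: Adj Det Adj Adv Adv Adv Det; Adj Det Adj Adv Det Adv Det; Adj Det Adj Det Adv Adv Det; Adj Det Adj Det Det Adv Det.
Count = 4.

4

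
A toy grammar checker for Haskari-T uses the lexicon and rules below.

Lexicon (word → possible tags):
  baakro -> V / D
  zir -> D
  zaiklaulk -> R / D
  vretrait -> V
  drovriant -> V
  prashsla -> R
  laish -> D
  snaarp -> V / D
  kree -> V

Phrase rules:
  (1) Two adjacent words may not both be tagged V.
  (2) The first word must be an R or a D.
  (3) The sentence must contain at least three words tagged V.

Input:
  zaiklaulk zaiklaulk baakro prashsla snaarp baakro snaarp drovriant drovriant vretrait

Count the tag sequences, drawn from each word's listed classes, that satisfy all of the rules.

Candidates per position — 1:zaiklaulk {R,D}; 2:zaiklaulk {R,D}; 3:baakro {V,D}; 4:prashsla {R}; 5:snaarp {V,D}; 6:baakro {V,D}; 7:snaarp {V,D}; 8:drovriant {V}; 9:drovriant {V}; 10:vretrait {V}.
There are 64 candidate sequences in total.
Rule 1 cannot be satisfied by any choice of tags from the lexicon.
So there is no consistent tagging.
Count = 0.

0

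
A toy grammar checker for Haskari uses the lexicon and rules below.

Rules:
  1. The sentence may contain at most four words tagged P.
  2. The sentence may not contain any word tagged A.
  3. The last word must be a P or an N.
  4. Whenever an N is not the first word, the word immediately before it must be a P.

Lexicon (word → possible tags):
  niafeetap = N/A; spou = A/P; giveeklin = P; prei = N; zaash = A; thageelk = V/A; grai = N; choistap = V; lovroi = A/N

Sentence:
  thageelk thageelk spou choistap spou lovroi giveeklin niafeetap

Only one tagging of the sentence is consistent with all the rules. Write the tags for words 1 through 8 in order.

Candidates per position — 1:thageelk {V,A}; 2:thageelk {V,A}; 3:spou {A,P}; 4:choistap {V}; 5:spou {A,P}; 6:lovroi {A,N}; 7:giveeklin {P}; 8:niafeetap {N,A}.
Word 1 cannot be A — rule 2 would then fail for every completion. It is V.
Word 2 cannot be A — rule 2 would then fail for every completion. It is V.
Word 3 cannot be A — rule 2 would then fail for every completion. It is P.
Word 5 cannot be A — rule 2 would then fail for every completion. It is P.
Word 6 cannot be A — rule 2 would then fail for every completion. It is N.
Word 8 cannot be A — rule 2 would then fail for every completion. It is N.
That leaves exactly one tagging: V V P V P N P N.
Check: rule 1 holds; rule 2 holds; rule 3 holds; rule 4 holds.

V V P V P N P N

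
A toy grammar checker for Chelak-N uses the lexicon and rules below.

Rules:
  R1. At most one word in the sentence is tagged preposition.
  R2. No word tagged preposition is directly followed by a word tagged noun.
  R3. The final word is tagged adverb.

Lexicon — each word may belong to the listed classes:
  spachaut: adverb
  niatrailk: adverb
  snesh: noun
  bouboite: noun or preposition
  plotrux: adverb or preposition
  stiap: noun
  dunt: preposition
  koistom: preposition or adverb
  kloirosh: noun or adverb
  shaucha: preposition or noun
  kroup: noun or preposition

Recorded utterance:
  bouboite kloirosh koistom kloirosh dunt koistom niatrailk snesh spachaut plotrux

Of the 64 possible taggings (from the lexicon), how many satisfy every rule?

4

Candidates per position — 1:bouboite {noun,preposition}; 2:kloirosh {noun,adverb}; 3:koistom {preposition,adverb}; 4:kloirosh {noun,adverb}; 5:dunt {preposition}; 6:koistom {preposition,adverb}; 7:niatrailk {adverb}; 8:snesh {noun}; 9:spachaut {adverb}; 10:plotrux {adverb,preposition}.
There are 64 candidate sequences in total.
The sequences that satisfy every rule: noun noun adverb noun preposition adverb adverb noun adverb adverb; noun noun adverb adverb preposition adverb adverb noun adverb adverb; noun adverb adverb noun preposition adverb adverb noun adverb adverb; noun adverb adverb adverb preposition adverb adverb noun adverb adverb.
Count = 4.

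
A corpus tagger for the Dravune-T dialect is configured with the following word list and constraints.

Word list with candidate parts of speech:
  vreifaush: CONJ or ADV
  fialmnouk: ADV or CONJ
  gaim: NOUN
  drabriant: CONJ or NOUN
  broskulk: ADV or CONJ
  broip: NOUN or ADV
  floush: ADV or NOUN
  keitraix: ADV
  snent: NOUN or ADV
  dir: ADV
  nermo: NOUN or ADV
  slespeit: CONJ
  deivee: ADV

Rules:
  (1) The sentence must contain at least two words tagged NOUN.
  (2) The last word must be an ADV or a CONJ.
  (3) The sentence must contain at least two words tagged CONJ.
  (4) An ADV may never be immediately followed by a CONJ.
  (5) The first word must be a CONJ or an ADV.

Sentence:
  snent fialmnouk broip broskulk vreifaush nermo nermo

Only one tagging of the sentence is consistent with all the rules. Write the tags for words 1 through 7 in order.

Candidates per position — 1:snent {NOUN,ADV}; 2:fialmnouk {ADV,CONJ}; 3:broip {NOUN,ADV}; 4:broskulk {ADV,CONJ}; 5:vreifaush {CONJ,ADV}; 6:nermo {NOUN,ADV}; 7:nermo {NOUN,ADV}.
Position 1: NOUN is ruled out by rule 5; that leaves ADV.
Position 2: CONJ is ruled out by rule 4; that leaves ADV.
Position 4: ADV is ruled out by rule 3; that leaves CONJ.
Position 5: ADV is ruled out by rule 3; that leaves CONJ.
Position 7: NOUN is ruled out by rule 2; that leaves ADV.
Position 3: ADV is ruled out by rule 1; that leaves NOUN.
Position 6: ADV is ruled out by rule 1; that leaves NOUN.
The unique satisfying tagging is: ADV ADV NOUN CONJ CONJ NOUN ADV.
Check: rule 1 ✓; rule 2 ✓; rule 3 ✓; rule 4 ✓; rule 5 ✓.

ADV ADV NOUN CONJ CONJ NOUN ADV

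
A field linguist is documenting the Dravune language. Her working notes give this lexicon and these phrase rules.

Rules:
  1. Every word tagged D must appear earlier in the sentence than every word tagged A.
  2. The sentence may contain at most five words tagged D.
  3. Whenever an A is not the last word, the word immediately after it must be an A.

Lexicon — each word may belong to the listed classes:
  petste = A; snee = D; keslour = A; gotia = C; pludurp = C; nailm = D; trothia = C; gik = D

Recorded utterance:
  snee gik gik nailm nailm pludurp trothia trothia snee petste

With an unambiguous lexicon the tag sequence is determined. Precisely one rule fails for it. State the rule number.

Fixed tagging: D D D D D C C C D A.
Rule check: R1 holds, R2 violated, R3 holds.
Only rule 2 fails.

2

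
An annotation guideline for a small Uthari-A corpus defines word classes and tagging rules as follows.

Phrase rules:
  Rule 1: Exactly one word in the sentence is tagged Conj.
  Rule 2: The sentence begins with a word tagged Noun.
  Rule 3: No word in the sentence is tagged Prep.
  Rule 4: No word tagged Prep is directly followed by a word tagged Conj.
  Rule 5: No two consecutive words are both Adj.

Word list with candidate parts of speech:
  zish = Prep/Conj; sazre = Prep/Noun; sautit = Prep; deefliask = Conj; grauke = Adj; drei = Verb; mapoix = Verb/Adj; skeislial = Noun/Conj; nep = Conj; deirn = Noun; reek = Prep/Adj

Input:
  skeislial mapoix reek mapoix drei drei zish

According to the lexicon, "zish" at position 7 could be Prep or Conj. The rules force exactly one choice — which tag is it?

Conj

Candidates per position — 1:skeislial {Noun,Conj}; 2:mapoix {Verb,Adj}; 3:reek {Prep,Adj}; 4:mapoix {Verb,Adj}; 5:drei {Verb}; 6:drei {Verb}; 7:zish {Prep,Conj}.
If word 1 were Conj, no tagging could satisfy rule 2; so word 1 is Noun.
If word 3 were Prep, no tagging could satisfy rule 3; so word 3 is Adj.
If word 4 were Adj, no tagging could satisfy rule 5; so word 4 is Verb.
If word 7 were Prep, no tagging could satisfy rule 1; so word 7 is Conj.
If word 2 were Adj, no tagging could satisfy rule 5; so word 2 is Verb.
The unique satisfying tagging is: Noun Verb Adj Verb Verb Verb Conj.
Verifying each rule — rule 1 ✓; rule 2 ✓; rule 3 ✓; rule 4 ✓; rule 5 ✓.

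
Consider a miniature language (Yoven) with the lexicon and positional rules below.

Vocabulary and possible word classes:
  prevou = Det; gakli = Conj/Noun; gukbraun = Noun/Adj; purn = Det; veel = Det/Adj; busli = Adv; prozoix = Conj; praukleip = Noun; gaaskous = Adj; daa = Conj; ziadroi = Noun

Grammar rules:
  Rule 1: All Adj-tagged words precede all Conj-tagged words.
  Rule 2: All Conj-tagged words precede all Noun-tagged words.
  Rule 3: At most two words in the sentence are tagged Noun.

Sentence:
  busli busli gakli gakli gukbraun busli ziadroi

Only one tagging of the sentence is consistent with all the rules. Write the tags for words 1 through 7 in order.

Candidates per position — 1:busli {Adv}; 2:busli {Adv}; 3:gakli {Conj,Noun}; 4:gakli {Conj,Noun}; 5:gukbraun {Noun,Adj}; 6:busli {Adv}; 7:ziadroi {Noun}.
The remaining ambiguous positions (3, 4, 5) are resolved jointly — only one combination satisfies every rule.
The unique satisfying tagging is: Adv Adv Conj Conj Noun Adv Noun.
Check: rule 1 holds; rule 2 holds; rule 3 holds.

Adv Adv Conj Conj Noun Adv Noun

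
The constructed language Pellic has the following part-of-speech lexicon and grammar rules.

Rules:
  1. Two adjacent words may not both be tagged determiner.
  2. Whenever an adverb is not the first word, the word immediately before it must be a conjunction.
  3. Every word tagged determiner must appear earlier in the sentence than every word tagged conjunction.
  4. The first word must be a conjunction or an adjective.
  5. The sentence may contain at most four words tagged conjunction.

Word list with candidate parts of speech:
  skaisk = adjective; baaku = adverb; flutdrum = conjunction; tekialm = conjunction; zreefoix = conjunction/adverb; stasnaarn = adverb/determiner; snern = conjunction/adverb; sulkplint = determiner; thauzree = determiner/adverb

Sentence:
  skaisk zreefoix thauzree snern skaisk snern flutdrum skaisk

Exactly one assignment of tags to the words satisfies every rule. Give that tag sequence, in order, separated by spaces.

Candidates per position — 1:skaisk {adjective}; 2:zreefoix {conjunction,adverb}; 3:thauzree {determiner,adverb}; 4:snern {conjunction,adverb}; 5:skaisk {adjective}; 6:snern {conjunction,adverb}; 7:flutdrum {conjunction}; 8:skaisk {adjective}.
Position 2: adverb is ruled out by rule 2; that leaves conjunction.
Position 3: determiner is ruled out by rule 3; that leaves adverb.
Position 4: adverb is ruled out by rule 2; that leaves conjunction.
Position 6: adverb is ruled out by rule 2; that leaves conjunction.
The only consistent sequence is: adjective conjunction adverb conjunction adjective conjunction conjunction adjective.
Checking: rule 1 holds; rule 2 holds; rule 3 holds; rule 4 holds; rule 5 holds.

adjective conjunction adverb conjunction adjective conjunction conjunction adjective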